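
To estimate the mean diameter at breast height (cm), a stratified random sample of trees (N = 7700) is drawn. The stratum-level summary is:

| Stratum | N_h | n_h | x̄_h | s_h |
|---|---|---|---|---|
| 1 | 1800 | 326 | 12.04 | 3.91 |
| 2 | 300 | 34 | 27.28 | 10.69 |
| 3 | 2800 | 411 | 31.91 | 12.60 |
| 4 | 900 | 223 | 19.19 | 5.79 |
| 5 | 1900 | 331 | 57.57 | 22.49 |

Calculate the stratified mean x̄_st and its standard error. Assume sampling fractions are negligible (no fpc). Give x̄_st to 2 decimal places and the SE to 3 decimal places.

x̄_st ≈ 31.93, SE ≈ 0.392

x̄_st = Σ W_h x̄_h = (1800·12.04 + 300·27.28 + 2800·31.91 + 900·19.19 + 1900·57.57)/7700 = 31.92961
V̂(x̄_st) = Σ W_h² s_h²/n_h, with W_h = N_h/N and N = 7700:
  stratum 1: (1800/7700)²·3.91²/326 = 0.00256271
  stratum 2: (300/7700)²·10.69²/34 = 0.00510197
  stratum 3: (2800/7700)²·12.60²/411 = 0.051078
  stratum 4: (900/7700)²·5.79²/223 = 0.00205379
  stratum 5: (1900/7700)²·22.49²/331 = 0.0930415
V̂(x̄_st) = 0.153838
SE(x̄_st) = √0.153838 = 0.392222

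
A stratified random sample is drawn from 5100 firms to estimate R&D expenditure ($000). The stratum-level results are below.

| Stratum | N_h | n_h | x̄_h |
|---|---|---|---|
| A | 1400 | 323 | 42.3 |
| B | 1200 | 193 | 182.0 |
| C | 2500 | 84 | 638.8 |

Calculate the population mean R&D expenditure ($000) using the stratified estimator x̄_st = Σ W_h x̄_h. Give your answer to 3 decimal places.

x̄_st ≈ 367.573

N = Σ N_h = 5100. Stratum weights W_h = N_h/N.
x̄_st = (1400·42.3 + 1200·182.0 + 2500·638.8) / 5100 = 367.57255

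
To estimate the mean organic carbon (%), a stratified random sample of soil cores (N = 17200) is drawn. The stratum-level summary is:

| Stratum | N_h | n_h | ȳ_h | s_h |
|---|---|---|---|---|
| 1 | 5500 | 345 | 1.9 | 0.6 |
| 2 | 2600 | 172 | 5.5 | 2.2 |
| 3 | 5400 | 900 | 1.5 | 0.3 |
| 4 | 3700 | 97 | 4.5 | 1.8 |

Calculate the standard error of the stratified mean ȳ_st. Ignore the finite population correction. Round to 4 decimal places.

V̂(ȳ_st) = Σ W_h² s_h²/n_h, with W_h = N_h/N and N = 17200:
  stratum 1: (5500/17200)²·0.6²/345 = 0.000106697
  stratum 2: (2600/17200)²·2.2²/172 = 0.000642994
  stratum 3: (5400/17200)²·0.3²/900 = 9.85668e-06
  stratum 4: (3700/17200)²·1.8²/97 = 0.00154568
V̂(ȳ_st) = 0.00230523
SE(ȳ_st) = √0.00230523 = 0.0480128

SE(ȳ_st) ≈ 0.0480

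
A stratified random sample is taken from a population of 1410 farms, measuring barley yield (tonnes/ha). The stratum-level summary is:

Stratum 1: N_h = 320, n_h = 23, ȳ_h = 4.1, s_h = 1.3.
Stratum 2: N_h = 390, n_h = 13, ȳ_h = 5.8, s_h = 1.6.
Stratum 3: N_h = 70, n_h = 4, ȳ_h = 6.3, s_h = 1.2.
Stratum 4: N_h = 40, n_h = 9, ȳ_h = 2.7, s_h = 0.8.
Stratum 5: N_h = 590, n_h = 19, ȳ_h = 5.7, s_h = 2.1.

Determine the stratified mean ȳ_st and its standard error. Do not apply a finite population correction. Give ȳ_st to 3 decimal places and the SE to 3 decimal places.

ȳ_st ≈ 5.309, SE ≈ 0.246

ȳ_st = Σ W_h ȳ_h = (320·4.1 + 390·5.8 + 70·6.3 + 40·2.7 + 590·5.7)/1410 = 5.30922
V̂(ȳ_st) = Σ W_h² s_h²/n_h, with W_h = N_h/N and N = 1410:
  stratum 1: (320/1410)²·1.3²/23 = 0.00378461
  stratum 2: (390/1410)²·1.6²/13 = 0.0150656
  stratum 3: (70/1410)²·1.2²/4 = 0.000887279
  stratum 4: (40/1410)²·0.8²/9 = 5.72294e-05
  stratum 5: (590/1410)²·2.1²/19 = 0.0406397
V̂(ȳ_st) = 0.0604345
SE(ȳ_st) = √0.0604345 = 0.245834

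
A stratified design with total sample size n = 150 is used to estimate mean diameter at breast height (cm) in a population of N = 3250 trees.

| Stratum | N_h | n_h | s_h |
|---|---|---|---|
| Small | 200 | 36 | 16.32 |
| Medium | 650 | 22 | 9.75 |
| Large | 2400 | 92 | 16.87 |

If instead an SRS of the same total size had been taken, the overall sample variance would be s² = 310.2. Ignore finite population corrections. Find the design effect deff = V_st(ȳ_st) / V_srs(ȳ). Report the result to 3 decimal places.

deff ≈ 0.913

V̂(ȳ_st) = Σ W_h² s_h²/n_h, with W_h = N_h/N and N = 3250:
  stratum Small: (200/3250)²·16.32²/36 = 0.0280176
  stratum Medium: (650/3250)²·9.75²/22 = 0.172841
  stratum Large: (2400/3250)²·16.87²/92 = 1.68693
V_st = 1.88779
V_srs = s²/n = 310.2/150 = 2.068
deff = V_st / V_srs = 1.88779/2.068 = 0.9129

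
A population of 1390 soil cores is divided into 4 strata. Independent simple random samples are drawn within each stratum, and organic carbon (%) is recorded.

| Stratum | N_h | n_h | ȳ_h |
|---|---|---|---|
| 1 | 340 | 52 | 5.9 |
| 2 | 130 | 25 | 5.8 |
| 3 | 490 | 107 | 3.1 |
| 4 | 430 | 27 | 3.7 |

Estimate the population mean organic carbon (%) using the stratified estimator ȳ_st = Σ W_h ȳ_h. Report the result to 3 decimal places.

ȳ_st ≈ 4.223

N = Σ N_h = 1390. Stratum weights W_h = N_h/N.
ȳ_st = (340·5.9 + 130·5.8 + 490·3.1 + 430·3.7) / 1390 = 4.22302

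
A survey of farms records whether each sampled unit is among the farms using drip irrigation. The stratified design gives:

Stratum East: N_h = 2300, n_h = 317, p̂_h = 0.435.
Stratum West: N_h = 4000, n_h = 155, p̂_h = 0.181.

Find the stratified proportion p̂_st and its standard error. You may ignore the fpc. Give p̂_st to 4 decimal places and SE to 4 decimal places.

p̂_st ≈ 0.2737, SE ≈ 0.0222

N = 6300; stratum weights W_h = N_h/N.
p̂_st = Σ W_h p̂_h = (2300·0.435 + 4000·0.181)/6300 = 0.27373
V̂(p̂_st) = Σ W_h² p̂_h(1−p̂_h)/(n_h−1):
  stratum East: (2300/6300)²·0.435·0.565/316 = 0.000103663
  stratum West: (4000/6300)²·0.181·0.819/154 = 0.000388044
V̂(p̂_st) = 0.000491707; SE = √V̂ = 0.0221745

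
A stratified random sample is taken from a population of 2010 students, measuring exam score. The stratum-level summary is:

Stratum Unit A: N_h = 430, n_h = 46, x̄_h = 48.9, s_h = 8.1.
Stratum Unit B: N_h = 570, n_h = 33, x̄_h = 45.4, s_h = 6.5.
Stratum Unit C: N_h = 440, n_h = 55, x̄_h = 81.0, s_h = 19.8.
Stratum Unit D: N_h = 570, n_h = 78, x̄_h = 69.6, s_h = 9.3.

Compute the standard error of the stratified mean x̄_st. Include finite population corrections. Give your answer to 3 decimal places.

SE(x̄_st) ≈ 0.729

V̂(x̄_st) = Σ W_h² (1 − n_h/N_h) s_h²/n_h, with W_h = N_h/N and N = 2010:
  stratum Unit A: (430/2010)²·(1 − 46/430)·8.1²/46 = 0.0582935
  stratum Unit B: (570/2010)²·(1 − 33/570)·6.5²/33 = 0.0969996
  stratum Unit C: (440/2010)²·(1 − 55/440)·19.8²/55 = 0.298875
  stratum Unit D: (570/2010)²·(1 − 78/570)·9.3²/78 = 0.0769696
V̂(x̄_st) = 0.531137
SE(x̄_st) = √0.531137 = 0.728792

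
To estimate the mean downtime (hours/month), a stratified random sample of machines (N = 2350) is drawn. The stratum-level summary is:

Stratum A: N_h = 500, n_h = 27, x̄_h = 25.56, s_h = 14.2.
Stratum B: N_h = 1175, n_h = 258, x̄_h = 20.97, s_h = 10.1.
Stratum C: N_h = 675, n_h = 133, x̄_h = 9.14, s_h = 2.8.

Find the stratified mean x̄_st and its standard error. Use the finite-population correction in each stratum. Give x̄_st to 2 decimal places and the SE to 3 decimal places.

x̄_st = Σ W_h x̄_h = (500·25.56 + 1175·20.97 + 675·9.14)/2350 = 18.54862
V̂(x̄_st) = Σ W_h² (1 − n_h/N_h) s_h²/n_h, with W_h = N_h/N and N = 2350:
  stratum A: (500/2350)²·(1 − 27/500)·14.2²/27 = 0.319822
  stratum B: (1175/2350)²·(1 − 258/1175)·10.1²/258 = 0.0771426
  stratum C: (675/2350)²·(1 − 133/675)·2.8²/133 = 0.0039051
V̂(x̄_st) = 0.40087
SE(x̄_st) = √0.40087 = 0.633143

x̄_st ≈ 18.55, SE ≈ 0.633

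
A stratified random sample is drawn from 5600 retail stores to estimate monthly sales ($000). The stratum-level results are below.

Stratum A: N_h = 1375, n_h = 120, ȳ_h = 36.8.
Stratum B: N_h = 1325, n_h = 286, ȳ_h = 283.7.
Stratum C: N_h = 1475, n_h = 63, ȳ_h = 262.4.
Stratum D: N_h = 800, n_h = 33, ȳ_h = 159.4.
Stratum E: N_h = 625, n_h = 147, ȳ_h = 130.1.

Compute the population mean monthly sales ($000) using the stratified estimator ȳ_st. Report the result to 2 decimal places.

N = Σ N_h = 5600. Stratum weights W_h = N_h/N.
ȳ_st = (1375·36.8 + 1325·283.7 + 1475·262.4 + 800·159.4 + 625·130.1) / 5600 = 182.5670

ȳ_st ≈ 182.57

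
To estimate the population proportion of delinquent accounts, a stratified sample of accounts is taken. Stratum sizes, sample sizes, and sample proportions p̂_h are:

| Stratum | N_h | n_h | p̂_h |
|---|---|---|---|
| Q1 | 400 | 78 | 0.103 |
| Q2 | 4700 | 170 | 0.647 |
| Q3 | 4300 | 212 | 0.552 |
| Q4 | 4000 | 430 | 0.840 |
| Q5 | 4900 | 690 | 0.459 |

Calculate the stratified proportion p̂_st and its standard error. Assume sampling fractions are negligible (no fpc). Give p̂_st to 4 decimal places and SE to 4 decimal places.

N = 18300; stratum weights W_h = N_h/N.
p̂_st = Σ W_h p̂_h = (400·0.103 + 4700·0.647 + 4300·0.552 + 4000·0.840 + 4900·0.459)/18300 = 0.60463
V̂(p̂_st) = Σ W_h² p̂_h(1−p̂_h)/(n_h−1):
  stratum Q1: (400/18300)²·0.103·0.897/77 = 5.73267e-07
  stratum Q2: (4700/18300)²·0.647·0.353/169 = 8.91427e-05
  stratum Q3: (4300/18300)²·0.552·0.448/211 = 6.47097e-05
  stratum Q4: (4000/18300)²·0.840·0.160/429 = 1.49679e-05
  stratum Q5: (4900/18300)²·0.459·0.541/689 = 2.58393e-05
V̂(p̂_st) = 0.000195233; SE = √V̂ = 0.0139726

p̂_st ≈ 0.6046, SE ≈ 0.0140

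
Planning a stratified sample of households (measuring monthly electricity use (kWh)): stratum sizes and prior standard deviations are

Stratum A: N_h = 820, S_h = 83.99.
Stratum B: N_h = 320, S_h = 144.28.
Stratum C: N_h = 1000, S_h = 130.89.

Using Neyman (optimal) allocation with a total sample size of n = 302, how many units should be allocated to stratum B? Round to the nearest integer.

Neyman allocation: n_h = n · N_h S_h / Σ N_i S_i, with n = 302.
  stratum A: N_h·S_h = 820·83.99 = 68871.80
  stratum B: N_h·S_h = 320·144.28 = 46169.60
  stratum C: N_h·S_h = 1000·130.89 = 130890.00
Σ N_h S_h = 245931.40
n for stratum B = 302·46169.60/245931.40 = 56.696 → 57

57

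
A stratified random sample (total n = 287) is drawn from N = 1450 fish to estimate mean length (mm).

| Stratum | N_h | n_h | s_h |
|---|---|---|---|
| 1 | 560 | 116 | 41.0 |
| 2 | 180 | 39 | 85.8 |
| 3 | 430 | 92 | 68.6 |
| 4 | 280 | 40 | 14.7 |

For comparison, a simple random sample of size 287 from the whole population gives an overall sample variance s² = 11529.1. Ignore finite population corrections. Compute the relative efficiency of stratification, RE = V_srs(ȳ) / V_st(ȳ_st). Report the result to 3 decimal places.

V̂(ȳ_st) = Σ W_h² s_h²/n_h, with W_h = N_h/N and N = 1450:
  stratum 1: (560/1450)²·41.0²/116 = 2.16147
  stratum 2: (180/1450)²·85.8²/39 = 2.90883
  stratum 3: (430/1450)²·68.6²/92 = 4.49843
  stratum 4: (280/1450)²·14.7²/40 = 0.201444
V_st = 9.77018
V_srs = s²/n = 11529.1/287 = 40.1711
Relative efficiency = V_srs / V_st = 40.1711/9.77018 = 4.1116

RE ≈ 4.112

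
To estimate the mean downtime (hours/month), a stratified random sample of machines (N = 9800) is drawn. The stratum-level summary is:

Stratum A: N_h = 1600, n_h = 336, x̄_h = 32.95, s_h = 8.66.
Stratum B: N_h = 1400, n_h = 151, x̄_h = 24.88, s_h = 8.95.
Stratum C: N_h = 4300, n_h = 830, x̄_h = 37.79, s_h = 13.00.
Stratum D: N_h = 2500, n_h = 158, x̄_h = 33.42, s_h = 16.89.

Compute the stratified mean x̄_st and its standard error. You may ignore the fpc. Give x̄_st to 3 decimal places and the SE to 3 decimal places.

x̄_st ≈ 34.041, SE ≈ 0.417

x̄_st = Σ W_h x̄_h = (1600·32.95 + 1400·24.88 + 4300·37.79 + 2500·33.42)/9800 = 34.04071
V̂(x̄_st) = Σ W_h² s_h²/n_h, with W_h = N_h/N and N = 9800:
  stratum A: (1600/9800)²·8.66²/336 = 0.00594955
  stratum B: (1400/9800)²·8.95²/151 = 0.0108261
  stratum C: (4300/9800)²·13.00²/830 = 0.0392007
  stratum D: (2500/9800)²·16.89²/158 = 0.117498
V̂(x̄_st) = 0.173474
SE(x̄_st) = √0.173474 = 0.416502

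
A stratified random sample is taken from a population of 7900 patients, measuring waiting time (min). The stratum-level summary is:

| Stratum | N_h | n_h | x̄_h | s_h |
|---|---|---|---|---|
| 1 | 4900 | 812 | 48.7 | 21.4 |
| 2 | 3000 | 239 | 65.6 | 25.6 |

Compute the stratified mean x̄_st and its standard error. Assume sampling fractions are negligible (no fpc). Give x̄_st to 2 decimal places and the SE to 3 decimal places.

x̄_st = Σ W_h x̄_h = (4900·48.7 + 3000·65.6)/7900 = 55.11772
V̂(x̄_st) = Σ W_h² s_h²/n_h, with W_h = N_h/N and N = 7900:
  stratum 1: (4900/7900)²·21.4²/812 = 0.216975
  stratum 2: (3000/7900)²·25.6²/239 = 0.395431
V̂(x̄_st) = 0.612406
SE(x̄_st) = √0.612406 = 0.782563

x̄_st ≈ 55.12, SE ≈ 0.783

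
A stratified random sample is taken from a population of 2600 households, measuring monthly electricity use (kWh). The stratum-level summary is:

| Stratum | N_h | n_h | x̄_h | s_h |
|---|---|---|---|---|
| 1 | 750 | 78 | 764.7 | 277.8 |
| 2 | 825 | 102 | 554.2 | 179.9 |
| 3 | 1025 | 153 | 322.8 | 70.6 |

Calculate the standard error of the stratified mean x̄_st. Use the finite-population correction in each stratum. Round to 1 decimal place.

V̂(x̄_st) = Σ W_h² (1 − n_h/N_h) s_h²/n_h, with W_h = N_h/N and N = 2600:
  stratum 1: (750/2600)²·(1 − 78/750)·277.8²/78 = 73.7656
  stratum 2: (825/2600)²·(1 − 102/825)·179.9²/102 = 27.9968
  stratum 3: (1025/2600)²·(1 − 153/1025)·70.6²/153 = 4.30736
V̂(x̄_st) = 106.07
SE(x̄_st) = √106.07 = 10.299

SE(x̄_st) ≈ 10.3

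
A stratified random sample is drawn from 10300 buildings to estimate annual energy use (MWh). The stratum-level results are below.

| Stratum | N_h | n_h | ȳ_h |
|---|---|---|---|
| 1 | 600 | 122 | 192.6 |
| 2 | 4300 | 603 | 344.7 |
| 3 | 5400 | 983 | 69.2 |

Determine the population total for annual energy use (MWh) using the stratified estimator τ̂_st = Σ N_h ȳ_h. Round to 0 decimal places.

τ̂_st = Σ N_h ȳ_h = 600·192.6 + 4300·344.7 + 5400·69.2 = 1971450

τ̂_st ≈ 1971450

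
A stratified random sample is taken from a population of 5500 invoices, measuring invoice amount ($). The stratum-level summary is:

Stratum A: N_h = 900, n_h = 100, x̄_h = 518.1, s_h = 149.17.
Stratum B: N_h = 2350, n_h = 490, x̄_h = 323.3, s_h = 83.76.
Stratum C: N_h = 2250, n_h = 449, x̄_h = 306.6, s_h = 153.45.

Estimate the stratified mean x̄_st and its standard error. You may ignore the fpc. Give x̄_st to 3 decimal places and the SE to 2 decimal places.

x̄_st = Σ W_h x̄_h = (900·518.1 + 2350·323.3 + 2250·306.6)/5500 = 348.34455
V̂(x̄_st) = Σ W_h² s_h²/n_h, with W_h = N_h/N and N = 5500:
  stratum A: (900/5500)²·149.17²/100 = 5.9583
  stratum B: (2350/5500)²·83.76²/490 = 2.61389
  stratum C: (2250/5500)²·153.45²/449 = 8.77662
V̂(x̄_st) = 17.3488
SE(x̄_st) = √17.3488 = 4.16519

x̄_st ≈ 348.345, SE ≈ 4.17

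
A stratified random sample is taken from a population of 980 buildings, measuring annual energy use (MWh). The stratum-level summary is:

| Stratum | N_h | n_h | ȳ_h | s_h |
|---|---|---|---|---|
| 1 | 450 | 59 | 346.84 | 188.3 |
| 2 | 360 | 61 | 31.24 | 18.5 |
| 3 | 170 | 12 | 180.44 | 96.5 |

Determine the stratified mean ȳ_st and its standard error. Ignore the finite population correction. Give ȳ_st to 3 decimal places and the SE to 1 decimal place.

ȳ_st ≈ 202.040, SE ≈ 12.3

ȳ_st = Σ W_h ȳ_h = (450·346.84 + 360·31.24 + 170·180.44)/980 = 202.04000
V̂(ȳ_st) = Σ W_h² s_h²/n_h, with W_h = N_h/N and N = 980:
  stratum 1: (450/980)²·188.3²/59 = 126.713
  stratum 2: (360/980)²·18.5²/61 = 0.757123
  stratum 3: (170/980)²·96.5²/12 = 23.3517
V̂(ȳ_st) = 150.822
SE(ȳ_st) = √150.822 = 12.281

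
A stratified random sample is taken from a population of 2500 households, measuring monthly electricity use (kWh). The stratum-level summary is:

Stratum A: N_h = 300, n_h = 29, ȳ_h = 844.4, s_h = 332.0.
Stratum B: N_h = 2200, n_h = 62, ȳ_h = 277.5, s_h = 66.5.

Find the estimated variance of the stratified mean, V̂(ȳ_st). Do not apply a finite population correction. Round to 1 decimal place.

V̂(ȳ_st) ≈ 110.0

V̂(ȳ_st) = Σ W_h² s_h²/n_h, with W_h = N_h/N and N = 2500:
  stratum A: (300/2500)²·332.0²/29 = 54.7319
  stratum B: (2200/2500)²·66.5²/62 = 55.2353
V̂(ȳ_st) = 109.967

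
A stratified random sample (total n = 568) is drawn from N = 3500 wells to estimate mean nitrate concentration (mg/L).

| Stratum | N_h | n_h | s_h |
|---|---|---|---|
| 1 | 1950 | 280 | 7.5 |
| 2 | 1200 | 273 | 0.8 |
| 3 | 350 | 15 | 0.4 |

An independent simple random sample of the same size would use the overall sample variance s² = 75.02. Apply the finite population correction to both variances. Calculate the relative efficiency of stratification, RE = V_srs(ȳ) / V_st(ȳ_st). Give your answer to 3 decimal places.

RE ≈ 2.060

V̂(ȳ_st) = Σ W_h² (1 − n_h/N_h) s_h²/n_h, with W_h = N_h/N and N = 3500:
  stratum 1: (1950/3500)²·(1 − 280/1950)·7.5²/280 = 0.0534047
  stratum 2: (1200/3500)²·(1 − 273/1200)·0.8²/273 = 0.000212884
  stratum 3: (350/3500)²·(1 − 15/350)·0.4²/15 = 0.000102095
V_st = 0.0537197
V_srs = (1 − 568/3500)·75.02/568 = 0.110643
Relative efficiency = V_srs / V_st = 0.110643/0.0537197 = 2.0596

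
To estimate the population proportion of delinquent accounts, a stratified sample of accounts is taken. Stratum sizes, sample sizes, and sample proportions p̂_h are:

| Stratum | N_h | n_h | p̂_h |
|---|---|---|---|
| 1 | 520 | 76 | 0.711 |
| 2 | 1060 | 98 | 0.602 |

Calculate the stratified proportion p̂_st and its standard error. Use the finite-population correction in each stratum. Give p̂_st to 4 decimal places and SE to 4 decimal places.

N = 1580; stratum weights W_h = N_h/N.
p̂_st = Σ W_h p̂_h = (520·0.711 + 1060·0.602)/1580 = 0.63787
V̂(p̂_st) = Σ W_h² (1 − n_h/N_h) p̂_h(1−p̂_h)/(n_h−1):
  stratum 1: (520/1580)²·(1 − 76/520)·0.711·0.289/75 = 0.000253383
  stratum 2: (1060/1580)²·(1 − 98/1060)·0.602·0.398/97 = 0.00100896
V̂(p̂_st) = 0.00126234; SE = √V̂ = 0.0355295

p̂_st ≈ 0.6379, SE ≈ 0.0355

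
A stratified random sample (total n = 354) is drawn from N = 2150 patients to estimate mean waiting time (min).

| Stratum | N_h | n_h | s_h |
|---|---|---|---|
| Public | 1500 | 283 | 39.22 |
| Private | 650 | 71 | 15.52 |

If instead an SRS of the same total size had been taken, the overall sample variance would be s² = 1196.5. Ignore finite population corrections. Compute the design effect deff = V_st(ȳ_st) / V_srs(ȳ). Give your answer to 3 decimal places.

deff ≈ 0.874

V̂(ȳ_st) = Σ W_h² s_h²/n_h, with W_h = N_h/N and N = 2150:
  stratum Public: (1500/2150)²·39.22²/283 = 2.64566
  stratum Private: (650/2150)²·15.52²/71 = 0.310081
V_st = 2.95574
V_srs = s²/n = 1196.5/354 = 3.37994
deff = V_st / V_srs = 2.95574/3.37994 = 0.8745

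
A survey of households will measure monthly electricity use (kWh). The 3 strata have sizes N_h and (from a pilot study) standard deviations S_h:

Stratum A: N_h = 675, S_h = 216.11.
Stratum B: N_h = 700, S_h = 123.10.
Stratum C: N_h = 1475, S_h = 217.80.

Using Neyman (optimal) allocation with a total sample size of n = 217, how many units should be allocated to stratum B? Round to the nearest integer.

Neyman allocation: n_h = n · N_h S_h / Σ N_i S_i, with n = 217.
  stratum A: N_h·S_h = 675·216.11 = 145874.25
  stratum B: N_h·S_h = 700·123.10 = 86170.00
  stratum C: N_h·S_h = 1475·217.80 = 321255.00
Σ N_h S_h = 553299.25
n for stratum B = 217·86170.00/553299.25 = 33.795 → 34

34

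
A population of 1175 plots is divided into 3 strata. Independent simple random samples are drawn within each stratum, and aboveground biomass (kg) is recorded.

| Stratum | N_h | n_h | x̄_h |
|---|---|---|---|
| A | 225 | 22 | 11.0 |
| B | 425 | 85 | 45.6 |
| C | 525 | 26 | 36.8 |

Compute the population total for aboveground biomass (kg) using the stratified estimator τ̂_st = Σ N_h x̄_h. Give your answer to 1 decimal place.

τ̂_st ≈ 41175.0

τ̂_st = Σ N_h x̄_h = 225·11.0 + 425·45.6 + 525·36.8 = 41175.0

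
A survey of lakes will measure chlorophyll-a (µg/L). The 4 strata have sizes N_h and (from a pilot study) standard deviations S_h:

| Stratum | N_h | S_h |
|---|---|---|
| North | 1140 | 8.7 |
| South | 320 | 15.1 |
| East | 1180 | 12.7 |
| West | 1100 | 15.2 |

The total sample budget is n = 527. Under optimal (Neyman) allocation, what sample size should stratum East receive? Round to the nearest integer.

Neyman allocation: n_h = n · N_h S_h / Σ N_i S_i, with n = 527.
  stratum North: N_h·S_h = 1140·8.7 = 9918.00
  stratum South: N_h·S_h = 320·15.1 = 4832.00
  stratum East: N_h·S_h = 1180·12.7 = 14986.00
  stratum West: N_h·S_h = 1100·15.2 = 16720.00
Σ N_h S_h = 46456.00
n for stratum East = 527·14986.00/46456.00 = 170.002 → 170

170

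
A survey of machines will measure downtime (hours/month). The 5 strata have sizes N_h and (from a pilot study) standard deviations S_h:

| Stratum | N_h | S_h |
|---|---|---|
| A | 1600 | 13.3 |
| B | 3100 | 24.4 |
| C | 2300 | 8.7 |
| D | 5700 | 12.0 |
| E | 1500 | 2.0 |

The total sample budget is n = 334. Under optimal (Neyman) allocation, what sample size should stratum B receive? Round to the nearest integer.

134

Neyman allocation: n_h = n · N_h S_h / Σ N_i S_i, with n = 334.
  stratum A: N_h·S_h = 1600·13.3 = 21280.00
  stratum B: N_h·S_h = 3100·24.4 = 75640.00
  stratum C: N_h·S_h = 2300·8.7 = 20010.00
  stratum D: N_h·S_h = 5700·12.0 = 68400.00
  stratum E: N_h·S_h = 1500·2.0 = 3000.00
Σ N_h S_h = 188330.00
n for stratum B = 334·75640.00/188330.00 = 134.146 → 134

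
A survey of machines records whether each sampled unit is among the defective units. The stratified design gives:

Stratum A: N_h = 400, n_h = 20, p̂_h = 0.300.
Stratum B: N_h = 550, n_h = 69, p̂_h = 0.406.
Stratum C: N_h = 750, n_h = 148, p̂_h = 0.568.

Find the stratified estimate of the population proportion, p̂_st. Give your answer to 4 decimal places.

p̂_st ≈ 0.4525

N = 1700; stratum weights W_h = N_h/N.
p̂_st = Σ W_h p̂_h = (400·0.300 + 550·0.406 + 750·0.568)/1700 = 0.45253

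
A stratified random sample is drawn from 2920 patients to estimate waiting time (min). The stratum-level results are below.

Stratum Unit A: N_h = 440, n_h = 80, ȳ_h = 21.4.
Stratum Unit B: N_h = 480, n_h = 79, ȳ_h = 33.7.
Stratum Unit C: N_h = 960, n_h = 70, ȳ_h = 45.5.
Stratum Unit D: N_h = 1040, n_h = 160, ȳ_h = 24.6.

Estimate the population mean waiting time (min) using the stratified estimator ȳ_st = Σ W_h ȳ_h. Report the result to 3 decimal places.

ȳ_st ≈ 32.485

N = Σ N_h = 2920. Stratum weights W_h = N_h/N.
ȳ_st = (440·21.4 + 480·33.7 + 960·45.5 + 1040·24.6) / 2920 = 32.48493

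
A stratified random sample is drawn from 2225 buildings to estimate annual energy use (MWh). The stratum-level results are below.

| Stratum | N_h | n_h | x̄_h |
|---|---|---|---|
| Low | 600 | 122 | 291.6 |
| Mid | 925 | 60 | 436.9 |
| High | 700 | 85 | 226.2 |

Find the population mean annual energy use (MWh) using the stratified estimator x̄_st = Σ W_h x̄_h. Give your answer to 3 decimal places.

N = Σ N_h = 2225. Stratum weights W_h = N_h/N.
x̄_st = (600·291.6 + 925·436.9 + 700·226.2) / 2225 = 331.43034

x̄_st ≈ 331.430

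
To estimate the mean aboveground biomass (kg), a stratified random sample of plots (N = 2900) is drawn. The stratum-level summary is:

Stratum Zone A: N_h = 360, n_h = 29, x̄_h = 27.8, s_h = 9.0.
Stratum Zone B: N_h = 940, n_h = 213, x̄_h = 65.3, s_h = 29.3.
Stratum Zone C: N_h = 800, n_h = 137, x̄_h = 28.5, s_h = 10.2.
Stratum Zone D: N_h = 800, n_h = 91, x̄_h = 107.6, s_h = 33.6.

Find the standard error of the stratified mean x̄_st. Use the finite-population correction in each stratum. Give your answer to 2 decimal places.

SE(x̄_st) ≈ 1.12

V̂(x̄_st) = Σ W_h² (1 − n_h/N_h) s_h²/n_h, with W_h = N_h/N and N = 2900:
  stratum Zone A: (360/2900)²·(1 − 29/360)·9.0²/29 = 0.0395751
  stratum Zone B: (940/2900)²·(1 − 213/940)·29.3²/213 = 0.327508
  stratum Zone C: (800/2900)²·(1 − 137/800)·10.2²/137 = 0.0478947
  stratum Zone D: (800/2900)²·(1 − 91/800)·33.6²/91 = 0.836715
V̂(x̄_st) = 1.25169
SE(x̄_st) = √1.25169 = 1.11879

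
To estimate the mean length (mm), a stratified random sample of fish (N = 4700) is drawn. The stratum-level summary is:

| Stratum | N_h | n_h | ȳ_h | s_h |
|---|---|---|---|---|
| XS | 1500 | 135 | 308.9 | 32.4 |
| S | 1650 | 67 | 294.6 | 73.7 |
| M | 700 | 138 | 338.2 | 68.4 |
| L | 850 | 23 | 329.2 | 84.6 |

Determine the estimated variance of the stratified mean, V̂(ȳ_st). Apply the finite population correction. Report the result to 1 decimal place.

V̂(ȳ_st) ≈ 20.8

V̂(ȳ_st) = Σ W_h² (1 − n_h/N_h) s_h²/n_h, with W_h = N_h/N and N = 4700:
  stratum XS: (1500/4700)²·(1 − 135/1500)·32.4²/135 = 0.72075
  stratum S: (1650/4700)²·(1 − 67/1650)·73.7²/67 = 9.58582
  stratum M: (700/4700)²·(1 − 138/700)·68.4²/138 = 0.60377
  stratum L: (850/4700)²·(1 − 23/850)·84.6²/23 = 9.90243
V̂(ȳ_st) = 20.8128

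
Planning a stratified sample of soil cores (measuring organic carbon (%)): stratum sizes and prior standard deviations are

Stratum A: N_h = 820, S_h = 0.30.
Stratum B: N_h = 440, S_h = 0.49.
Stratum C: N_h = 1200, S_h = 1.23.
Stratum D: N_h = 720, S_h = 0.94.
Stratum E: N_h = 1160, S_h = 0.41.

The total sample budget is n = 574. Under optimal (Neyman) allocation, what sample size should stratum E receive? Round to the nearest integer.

Neyman allocation: n_h = n · N_h S_h / Σ N_i S_i, with n = 574.
  stratum A: N_h·S_h = 820·0.30 = 246.00
  stratum B: N_h·S_h = 440·0.49 = 215.60
  stratum C: N_h·S_h = 1200·1.23 = 1476.00
  stratum D: N_h·S_h = 720·0.94 = 676.80
  stratum E: N_h·S_h = 1160·0.41 = 475.60
Σ N_h S_h = 3090.00
n for stratum E = 574·475.60/3090.00 = 88.348 → 88

88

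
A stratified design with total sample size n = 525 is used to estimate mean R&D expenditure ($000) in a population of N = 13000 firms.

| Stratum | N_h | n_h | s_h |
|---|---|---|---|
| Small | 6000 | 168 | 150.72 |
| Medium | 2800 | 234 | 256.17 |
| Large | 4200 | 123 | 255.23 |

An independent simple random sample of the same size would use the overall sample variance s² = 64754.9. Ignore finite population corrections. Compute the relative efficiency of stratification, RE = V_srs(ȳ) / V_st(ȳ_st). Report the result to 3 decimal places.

RE ≈ 1.270

V̂(ȳ_st) = Σ W_h² s_h²/n_h, with W_h = N_h/N and N = 13000:
  stratum Small: (6000/13000)²·150.72²/168 = 28.8037
  stratum Medium: (2800/13000)²·256.17²/234 = 13.0098
  stratum Large: (4200/13000)²·255.23²/123 = 55.2803
V_st = 97.0938
V_srs = s²/n = 64754.9/525 = 123.343
Relative efficiency = V_srs / V_st = 123.343/97.0938 = 1.2703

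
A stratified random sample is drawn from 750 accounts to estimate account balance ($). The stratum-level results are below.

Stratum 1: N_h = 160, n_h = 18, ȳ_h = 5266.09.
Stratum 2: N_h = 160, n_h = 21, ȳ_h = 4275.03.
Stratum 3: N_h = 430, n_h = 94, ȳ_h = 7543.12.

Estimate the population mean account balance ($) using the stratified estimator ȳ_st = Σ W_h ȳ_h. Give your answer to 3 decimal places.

ȳ_st ≈ 6360.161

N = Σ N_h = 750. Stratum weights W_h = N_h/N.
ȳ_st = (160·5266.09 + 160·4275.03 + 430·7543.12) / 750 = 6360.16107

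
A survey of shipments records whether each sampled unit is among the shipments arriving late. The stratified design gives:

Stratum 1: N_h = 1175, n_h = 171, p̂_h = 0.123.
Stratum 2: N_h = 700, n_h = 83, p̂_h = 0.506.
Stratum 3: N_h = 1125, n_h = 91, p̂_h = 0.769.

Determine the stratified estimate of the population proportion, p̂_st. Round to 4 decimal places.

N = 3000; stratum weights W_h = N_h/N.
p̂_st = Σ W_h p̂_h = (1175·0.123 + 700·0.506 + 1125·0.769)/3000 = 0.45462

p̂_st ≈ 0.4546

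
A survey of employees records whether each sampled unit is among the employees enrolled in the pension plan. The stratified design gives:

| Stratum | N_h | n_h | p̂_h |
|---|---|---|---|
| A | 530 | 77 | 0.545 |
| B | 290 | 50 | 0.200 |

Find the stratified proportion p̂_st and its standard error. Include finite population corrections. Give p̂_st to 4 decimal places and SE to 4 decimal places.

p̂_st ≈ 0.4230, SE ≈ 0.0388

N = 820; stratum weights W_h = N_h/N.
p̂_st = Σ W_h p̂_h = (530·0.545 + 290·0.200)/820 = 0.42299
V̂(p̂_st) = Σ W_h² (1 − n_h/N_h) p̂_h(1−p̂_h)/(n_h−1):
  stratum A: (530/820)²·(1 − 77/530)·0.545·0.455/76 = 0.00116504
  stratum B: (290/820)²·(1 − 50/290)·0.200·0.800/49 = 0.000337991
V̂(p̂_st) = 0.00150303; SE = √V̂ = 0.0387689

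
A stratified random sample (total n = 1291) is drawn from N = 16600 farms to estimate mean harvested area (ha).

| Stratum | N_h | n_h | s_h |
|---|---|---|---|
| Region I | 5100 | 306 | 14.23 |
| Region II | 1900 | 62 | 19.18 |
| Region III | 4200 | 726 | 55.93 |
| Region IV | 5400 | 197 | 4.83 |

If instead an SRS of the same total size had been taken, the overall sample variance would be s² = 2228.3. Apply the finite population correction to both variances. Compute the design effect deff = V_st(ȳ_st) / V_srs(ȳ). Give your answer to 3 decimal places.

deff ≈ 0.235

V̂(ȳ_st) = Σ W_h² (1 − n_h/N_h) s_h²/n_h, with W_h = N_h/N and N = 16600:
  stratum Region I: (5100/16600)²·(1 − 306/5100)·14.23²/306 = 0.0587138
  stratum Region II: (1900/16600)²·(1 − 62/1900)·19.18²/62 = 0.0751949
  stratum Region III: (4200/16600)²·(1 − 726/4200)·55.93²/726 = 0.228148
  stratum Region IV: (5400/16600)²·(1 − 197/5400)·4.83²/197 = 0.0120742
V_st = 0.374131
V_srs = (1 − 1291/16600)·2228.3/1291 = 1.59179
deff = V_st / V_srs = 0.374131/1.59179 = 0.2350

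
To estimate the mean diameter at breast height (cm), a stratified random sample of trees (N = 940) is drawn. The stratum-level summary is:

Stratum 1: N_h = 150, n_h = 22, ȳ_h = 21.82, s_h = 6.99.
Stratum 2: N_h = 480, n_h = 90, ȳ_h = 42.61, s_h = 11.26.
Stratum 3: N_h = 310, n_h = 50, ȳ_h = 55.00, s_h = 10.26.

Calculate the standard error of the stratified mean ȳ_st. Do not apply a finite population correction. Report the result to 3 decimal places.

V̂(ȳ_st) = Σ W_h² s_h²/n_h, with W_h = N_h/N and N = 940:
  stratum 1: (150/940)²·6.99²/22 = 0.0565534
  stratum 2: (480/940)²·11.26²/90 = 0.367334
  stratum 3: (310/940)²·10.26²/50 = 0.228977
V̂(ȳ_st) = 0.652865
SE(ȳ_st) = √0.652865 = 0.808

SE(ȳ_st) ≈ 0.808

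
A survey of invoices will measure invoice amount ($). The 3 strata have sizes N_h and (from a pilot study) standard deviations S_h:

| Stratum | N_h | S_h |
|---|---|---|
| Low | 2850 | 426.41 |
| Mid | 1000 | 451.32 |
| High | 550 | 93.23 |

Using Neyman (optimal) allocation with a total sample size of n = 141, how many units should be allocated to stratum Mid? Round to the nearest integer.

Neyman allocation: n_h = n · N_h S_h / Σ N_i S_i, with n = 141.
  stratum Low: N_h·S_h = 2850·426.41 = 1215268.50
  stratum Mid: N_h·S_h = 1000·451.32 = 451320.00
  stratum High: N_h·S_h = 550·93.23 = 51276.50
Σ N_h S_h = 1717865.00
n for stratum Mid = 141·451320.00/1717865.00 = 37.044 → 37

37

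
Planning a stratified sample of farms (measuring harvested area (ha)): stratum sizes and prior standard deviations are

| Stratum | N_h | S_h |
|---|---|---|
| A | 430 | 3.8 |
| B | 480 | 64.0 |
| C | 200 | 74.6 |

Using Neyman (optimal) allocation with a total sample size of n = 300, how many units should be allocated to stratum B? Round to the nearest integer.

195

Neyman allocation: n_h = n · N_h S_h / Σ N_i S_i, with n = 300.
  stratum A: N_h·S_h = 430·3.8 = 1634.00
  stratum B: N_h·S_h = 480·64.0 = 30720.00
  stratum C: N_h·S_h = 200·74.6 = 14920.00
Σ N_h S_h = 47274.00
n for stratum B = 300·30720.00/47274.00 = 194.949 → 195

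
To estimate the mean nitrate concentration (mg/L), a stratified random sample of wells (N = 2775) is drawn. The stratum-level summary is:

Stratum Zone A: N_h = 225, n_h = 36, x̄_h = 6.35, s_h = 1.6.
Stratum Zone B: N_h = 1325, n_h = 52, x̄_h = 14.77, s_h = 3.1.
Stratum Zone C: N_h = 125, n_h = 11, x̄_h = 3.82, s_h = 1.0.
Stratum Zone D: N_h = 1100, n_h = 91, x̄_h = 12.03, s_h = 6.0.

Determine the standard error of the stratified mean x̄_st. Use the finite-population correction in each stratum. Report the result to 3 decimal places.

SE(x̄_st) ≈ 0.313

V̂(x̄_st) = Σ W_h² (1 − n_h/N_h) s_h²/n_h, with W_h = N_h/N and N = 2775:
  stratum Zone A: (225/2775)²·(1 − 36/225)·1.6²/36 = 0.000392695
  stratum Zone B: (1325/2775)²·(1 − 52/1325)·3.1²/52 = 0.0404798
  stratum Zone C: (125/2775)²·(1 − 11/125)·1.0²/11 = 0.000168227
  stratum Zone D: (1100/2775)²·(1 − 91/1100)·6.0²/91 = 0.0570189
V̂(x̄_st) = 0.0980596
SE(x̄_st) = √0.0980596 = 0.313145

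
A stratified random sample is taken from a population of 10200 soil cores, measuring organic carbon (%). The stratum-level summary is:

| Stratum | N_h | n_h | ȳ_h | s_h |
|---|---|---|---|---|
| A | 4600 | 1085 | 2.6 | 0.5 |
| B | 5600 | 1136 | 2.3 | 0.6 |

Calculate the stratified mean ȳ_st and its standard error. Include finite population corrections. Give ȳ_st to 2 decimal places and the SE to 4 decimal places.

ȳ_st = Σ W_h ȳ_h = (4600·2.6 + 5600·2.3)/10200 = 2.43529
V̂(ȳ_st) = Σ W_h² (1 − n_h/N_h) s_h²/n_h, with W_h = N_h/N and N = 10200:
  stratum A: (4600/10200)²·(1 − 1085/4600)·0.5²/1085 = 3.58091e-05
  stratum B: (5600/10200)²·(1 − 1136/5600)·0.6²/1136 = 7.61441e-05
V̂(ȳ_st) = 0.000111953
SE(ȳ_st) = √0.000111953 = 0.0105808

ȳ_st ≈ 2.44, SE ≈ 0.0106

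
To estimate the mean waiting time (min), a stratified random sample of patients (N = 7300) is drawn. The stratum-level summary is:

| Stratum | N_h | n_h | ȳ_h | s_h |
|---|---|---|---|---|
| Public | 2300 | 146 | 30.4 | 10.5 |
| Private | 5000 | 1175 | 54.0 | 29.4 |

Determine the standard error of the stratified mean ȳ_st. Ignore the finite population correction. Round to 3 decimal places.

V̂(ȳ_st) = Σ W_h² s_h²/n_h, with W_h = N_h/N and N = 7300:
  stratum Public: (2300/7300)²·10.5²/146 = 0.0749611
  stratum Private: (5000/7300)²·29.4²/1175 = 0.345105
V̂(ȳ_st) = 0.420066
SE(ȳ_st) = √0.420066 = 0.648125

SE(ȳ_st) ≈ 0.648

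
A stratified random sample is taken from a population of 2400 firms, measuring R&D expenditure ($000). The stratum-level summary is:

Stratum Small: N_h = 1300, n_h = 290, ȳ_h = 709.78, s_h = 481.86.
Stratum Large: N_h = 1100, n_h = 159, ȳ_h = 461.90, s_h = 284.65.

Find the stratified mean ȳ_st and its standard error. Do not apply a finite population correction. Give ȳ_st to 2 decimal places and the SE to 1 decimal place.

ȳ_st ≈ 596.17, SE ≈ 18.5

ȳ_st = Σ W_h ȳ_h = (1300·709.78 + 1100·461.90)/2400 = 596.16833
V̂(ȳ_st) = Σ W_h² s_h²/n_h, with W_h = N_h/N and N = 2400:
  stratum Small: (1300/2400)²·481.86²/290 = 234.914
  stratum Large: (1100/2400)²·284.65²/159 = 107.05
V̂(ȳ_st) = 341.964
SE(ȳ_st) = √341.964 = 18.4923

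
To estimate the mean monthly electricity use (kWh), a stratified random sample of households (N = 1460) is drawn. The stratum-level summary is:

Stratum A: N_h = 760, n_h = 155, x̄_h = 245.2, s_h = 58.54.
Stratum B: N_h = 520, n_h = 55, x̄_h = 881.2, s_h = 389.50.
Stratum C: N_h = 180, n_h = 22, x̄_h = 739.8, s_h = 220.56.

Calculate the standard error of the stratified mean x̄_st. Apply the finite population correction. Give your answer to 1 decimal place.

SE(x̄_st) ≈ 18.6

V̂(x̄_st) = Σ W_h² (1 − n_h/N_h) s_h²/n_h, with W_h = N_h/N and N = 1460:
  stratum A: (760/1460)²·(1 − 155/760)·58.54²/155 = 4.76911
  stratum B: (520/1460)²·(1 − 55/520)·389.50²/55 = 312.898
  stratum C: (180/1460)²·(1 − 22/180)·220.56²/22 = 29.5022
V̂(x̄_st) = 347.169
SE(x̄_st) = √347.169 = 18.6325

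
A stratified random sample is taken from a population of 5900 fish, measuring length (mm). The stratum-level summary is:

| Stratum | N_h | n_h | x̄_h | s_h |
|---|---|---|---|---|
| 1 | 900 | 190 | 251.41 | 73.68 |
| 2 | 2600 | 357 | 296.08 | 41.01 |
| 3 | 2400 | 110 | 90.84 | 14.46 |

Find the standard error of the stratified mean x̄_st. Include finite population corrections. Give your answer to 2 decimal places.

V̂(x̄_st) = Σ W_h² (1 − n_h/N_h) s_h²/n_h, with W_h = N_h/N and N = 5900:
  stratum 1: (900/5900)²·(1 − 190/900)·73.68²/190 = 0.524496
  stratum 2: (2600/5900)²·(1 − 357/2600)·41.01²/357 = 0.789242
  stratum 3: (2400/5900)²·(1 − 110/2400)·14.46²/110 = 0.300114
V̂(x̄_st) = 1.61385
SE(x̄_st) = √1.61385 = 1.27037

SE(x̄_st) ≈ 1.27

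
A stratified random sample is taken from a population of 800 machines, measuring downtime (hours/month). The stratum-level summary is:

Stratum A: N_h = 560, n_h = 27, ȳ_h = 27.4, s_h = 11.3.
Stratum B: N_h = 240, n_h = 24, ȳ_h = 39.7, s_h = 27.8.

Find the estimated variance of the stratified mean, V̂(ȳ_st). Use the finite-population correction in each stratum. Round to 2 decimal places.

V̂(ȳ_st) ≈ 4.81

V̂(ȳ_st) = Σ W_h² (1 − n_h/N_h) s_h²/n_h, with W_h = N_h/N and N = 800:
  stratum A: (560/800)²·(1 − 27/560)·11.3²/27 = 2.20561
  stratum B: (240/800)²·(1 − 24/240)·27.8²/24 = 2.60833
V̂(ȳ_st) = 4.81394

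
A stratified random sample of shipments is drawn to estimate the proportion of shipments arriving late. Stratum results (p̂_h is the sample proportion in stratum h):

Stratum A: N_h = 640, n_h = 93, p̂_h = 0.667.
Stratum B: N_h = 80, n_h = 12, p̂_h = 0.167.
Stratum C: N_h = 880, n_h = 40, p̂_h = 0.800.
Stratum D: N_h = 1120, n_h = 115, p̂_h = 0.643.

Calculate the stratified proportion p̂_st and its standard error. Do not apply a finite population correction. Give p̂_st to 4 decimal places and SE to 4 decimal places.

p̂_st ≈ 0.6854, SE ≈ 0.0303

N = 2720; stratum weights W_h = N_h/N.
p̂_st = Σ W_h p̂_h = (640·0.667 + 80·0.167 + 880·0.800 + 1120·0.643)/2720 = 0.68544
V̂(p̂_st) = Σ W_h² p̂_h(1−p̂_h)/(n_h−1):
  stratum A: (640/2720)²·0.667·0.333/92 = 0.000133661
  stratum B: (80/2720)²·0.167·0.833/11 = 1.09398e-05
  stratum C: (880/2720)²·0.800·0.200/39 = 0.000429421
  stratum D: (1120/2720)²·0.643·0.357/114 = 0.000341407
V̂(p̂_st) = 0.000915428; SE = √V̂ = 0.030256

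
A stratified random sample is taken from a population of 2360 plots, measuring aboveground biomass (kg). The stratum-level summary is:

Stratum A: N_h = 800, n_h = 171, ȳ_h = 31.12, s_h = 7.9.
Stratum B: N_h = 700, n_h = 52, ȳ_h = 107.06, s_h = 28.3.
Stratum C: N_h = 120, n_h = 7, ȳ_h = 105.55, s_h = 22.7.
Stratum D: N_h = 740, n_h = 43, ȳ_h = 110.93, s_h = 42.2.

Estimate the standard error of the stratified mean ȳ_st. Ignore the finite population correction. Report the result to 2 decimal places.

V̂(ȳ_st) = Σ W_h² s_h²/n_h, with W_h = N_h/N and N = 2360:
  stratum A: (800/2360)²·7.9²/171 = 0.0419386
  stratum B: (700/2360)²·28.3²/52 = 1.35501
  stratum C: (120/2360)²·22.7²/7 = 0.190323
  stratum D: (740/2360)²·42.2²/43 = 4.07189
V̂(ȳ_st) = 5.65916
SE(ȳ_st) = √5.65916 = 2.3789

SE(ȳ_st) ≈ 2.38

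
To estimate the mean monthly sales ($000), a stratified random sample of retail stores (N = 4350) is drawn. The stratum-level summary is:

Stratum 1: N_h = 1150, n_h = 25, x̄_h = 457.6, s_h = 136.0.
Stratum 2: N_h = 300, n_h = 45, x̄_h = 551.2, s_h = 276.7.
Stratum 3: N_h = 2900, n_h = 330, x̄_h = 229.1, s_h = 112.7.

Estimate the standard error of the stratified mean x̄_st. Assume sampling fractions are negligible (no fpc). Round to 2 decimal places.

V̂(x̄_st) = Σ W_h² s_h²/n_h, with W_h = N_h/N and N = 4350:
  stratum 1: (1150/4350)²·136.0²/25 = 51.7077
  stratum 2: (300/4350)²·276.7²/45 = 8.09226
  stratum 3: (2900/4350)²·112.7²/330 = 17.1061
V̂(x̄_st) = 76.906
SE(x̄_st) = √76.906 = 8.76961

SE(x̄_st) ≈ 8.77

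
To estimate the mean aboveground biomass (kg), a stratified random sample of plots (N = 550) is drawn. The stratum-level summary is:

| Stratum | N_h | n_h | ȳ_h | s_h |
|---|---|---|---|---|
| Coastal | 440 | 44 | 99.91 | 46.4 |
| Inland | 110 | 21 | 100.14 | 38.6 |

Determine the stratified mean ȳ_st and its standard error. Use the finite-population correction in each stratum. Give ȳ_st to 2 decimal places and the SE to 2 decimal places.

ȳ_st = Σ W_h ȳ_h = (440·99.91 + 110·100.14)/550 = 99.95600
V̂(ȳ_st) = Σ W_h² (1 − n_h/N_h) s_h²/n_h, with W_h = N_h/N and N = 550:
  stratum Coastal: (440/550)²·(1 − 44/440)·46.4²/44 = 28.1842
  stratum Inland: (110/550)²·(1 − 21/110)·38.6²/21 = 2.29622
V̂(ȳ_st) = 30.4804
SE(ȳ_st) = √30.4804 = 5.52091

ȳ_st ≈ 99.96, SE ≈ 5.52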